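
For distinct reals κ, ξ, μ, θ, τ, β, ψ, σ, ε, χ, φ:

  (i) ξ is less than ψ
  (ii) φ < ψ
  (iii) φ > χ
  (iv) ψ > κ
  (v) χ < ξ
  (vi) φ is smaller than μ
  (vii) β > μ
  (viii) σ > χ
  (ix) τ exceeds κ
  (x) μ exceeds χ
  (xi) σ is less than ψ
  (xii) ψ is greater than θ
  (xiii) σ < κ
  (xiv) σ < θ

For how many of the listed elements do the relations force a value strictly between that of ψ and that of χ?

Chaining upward from χ reaches: φ, μ, β, ξ, σ, κ, θ, τ.
Chaining downward from ψ reaches: φ, ξ, σ, κ, θ.
Strictly between χ and ψ are those in both lists: φ, ξ, σ, κ, θ — 5 elements.

5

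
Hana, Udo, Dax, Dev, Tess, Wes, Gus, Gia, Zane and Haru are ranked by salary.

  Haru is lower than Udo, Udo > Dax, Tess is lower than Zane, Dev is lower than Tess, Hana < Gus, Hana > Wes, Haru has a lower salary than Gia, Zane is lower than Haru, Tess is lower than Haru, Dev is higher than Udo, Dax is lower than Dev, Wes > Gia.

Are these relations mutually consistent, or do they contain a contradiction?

inconsistent

Chaining the given relations yields Udo < Dev < Tess < Zane < Haru, so Udo < Haru. But one relation states Haru < Udo. These cannot both hold.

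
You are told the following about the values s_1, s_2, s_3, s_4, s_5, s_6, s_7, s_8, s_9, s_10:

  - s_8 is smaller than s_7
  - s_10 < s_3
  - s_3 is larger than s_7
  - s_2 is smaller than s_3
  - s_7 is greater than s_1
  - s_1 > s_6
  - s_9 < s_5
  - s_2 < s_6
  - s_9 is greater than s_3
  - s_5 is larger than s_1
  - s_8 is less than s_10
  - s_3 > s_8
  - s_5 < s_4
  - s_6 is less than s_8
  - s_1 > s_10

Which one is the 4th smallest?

The consecutive relations fix a unique order: s_2 < s_6 < s_8 < s_10 < s_1 < s_7 < s_3 < s_9 < s_5 < s_4.
The 4th smallest is s_10.

s_10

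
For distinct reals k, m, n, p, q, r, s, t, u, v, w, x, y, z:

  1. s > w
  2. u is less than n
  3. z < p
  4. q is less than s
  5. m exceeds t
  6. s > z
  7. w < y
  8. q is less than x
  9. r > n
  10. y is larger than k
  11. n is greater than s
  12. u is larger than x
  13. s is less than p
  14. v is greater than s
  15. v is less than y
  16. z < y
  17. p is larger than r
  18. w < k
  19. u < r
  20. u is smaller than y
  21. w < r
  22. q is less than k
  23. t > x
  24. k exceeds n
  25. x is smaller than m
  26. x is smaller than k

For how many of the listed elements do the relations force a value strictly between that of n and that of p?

1

The relations place n below p. An element lies strictly between them when it is forced above n and also forced below p.
Above n: {r, k, y}. Below p: {q, w, z, x, u, s, r}.
Intersection: {r} — 1.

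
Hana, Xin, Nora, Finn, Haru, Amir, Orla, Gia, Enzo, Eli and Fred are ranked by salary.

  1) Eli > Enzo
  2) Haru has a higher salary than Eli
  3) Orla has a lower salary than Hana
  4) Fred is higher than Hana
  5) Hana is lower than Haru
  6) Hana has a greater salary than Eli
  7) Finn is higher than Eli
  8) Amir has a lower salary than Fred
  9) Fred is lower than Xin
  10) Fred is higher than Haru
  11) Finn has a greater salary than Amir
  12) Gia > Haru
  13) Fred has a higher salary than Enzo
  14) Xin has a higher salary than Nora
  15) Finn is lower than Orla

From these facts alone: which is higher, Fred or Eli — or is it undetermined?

Eli < Finn and Finn < Orla give Eli < Orla.
Then Orla < Hana extends the chain to Hana.
With Hana < Fred: Eli < Finn < Orla < Hana < Fred.
So Fred is higher.

Fred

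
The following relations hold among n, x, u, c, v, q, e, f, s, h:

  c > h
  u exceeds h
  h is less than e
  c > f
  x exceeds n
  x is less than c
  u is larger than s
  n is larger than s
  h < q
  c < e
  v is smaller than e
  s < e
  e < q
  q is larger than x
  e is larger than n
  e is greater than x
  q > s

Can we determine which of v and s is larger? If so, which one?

undetermined

Following every chain through s: above s we get u, n, x, c, e, q.
v is not reached, and no chain runs the other way from v to s.
So the given relations leave the order of s and v undetermined.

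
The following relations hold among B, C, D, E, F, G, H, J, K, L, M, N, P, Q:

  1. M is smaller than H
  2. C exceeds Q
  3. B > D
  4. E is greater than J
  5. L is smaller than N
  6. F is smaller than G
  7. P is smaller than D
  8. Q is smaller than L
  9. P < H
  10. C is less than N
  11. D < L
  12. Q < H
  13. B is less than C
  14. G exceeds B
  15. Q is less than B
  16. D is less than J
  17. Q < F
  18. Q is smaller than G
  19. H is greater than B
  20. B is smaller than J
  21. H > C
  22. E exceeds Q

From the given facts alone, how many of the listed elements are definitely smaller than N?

6

The elements the relations force below N are P, D, Q, L, B, C — no chain reaches any other.
That is 6.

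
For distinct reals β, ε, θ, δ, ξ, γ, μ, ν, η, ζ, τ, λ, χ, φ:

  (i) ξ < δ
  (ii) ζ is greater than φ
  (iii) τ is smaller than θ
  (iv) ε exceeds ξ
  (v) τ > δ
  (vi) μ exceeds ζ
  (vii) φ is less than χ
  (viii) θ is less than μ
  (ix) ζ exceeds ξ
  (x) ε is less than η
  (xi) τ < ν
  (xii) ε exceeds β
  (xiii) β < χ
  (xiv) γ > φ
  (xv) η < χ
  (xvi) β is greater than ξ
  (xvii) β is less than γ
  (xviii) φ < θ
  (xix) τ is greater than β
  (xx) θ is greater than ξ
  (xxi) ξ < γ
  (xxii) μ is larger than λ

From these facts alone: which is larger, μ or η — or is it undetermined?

undetermined

Following every chain through η: above η we get χ; below η we get ξ, β, ε.
μ is not reached, and no chain runs the other way from μ to η.
So the given relations leave the order of η and μ undetermined.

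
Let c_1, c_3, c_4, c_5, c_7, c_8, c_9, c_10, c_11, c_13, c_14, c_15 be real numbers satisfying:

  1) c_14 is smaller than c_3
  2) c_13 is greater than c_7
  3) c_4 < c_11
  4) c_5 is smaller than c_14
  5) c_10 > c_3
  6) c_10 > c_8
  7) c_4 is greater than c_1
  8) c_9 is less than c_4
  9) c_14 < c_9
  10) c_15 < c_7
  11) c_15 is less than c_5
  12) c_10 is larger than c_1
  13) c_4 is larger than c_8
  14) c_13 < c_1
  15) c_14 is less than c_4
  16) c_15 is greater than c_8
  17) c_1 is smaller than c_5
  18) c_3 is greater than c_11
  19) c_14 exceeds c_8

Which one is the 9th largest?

c_13

The consecutive relations fix a unique order: c_8 < c_15 < c_7 < c_13 < c_1 < c_5 < c_14 < c_9 < c_4 < c_11 < c_3 < c_10.
The 9th largest is c_13.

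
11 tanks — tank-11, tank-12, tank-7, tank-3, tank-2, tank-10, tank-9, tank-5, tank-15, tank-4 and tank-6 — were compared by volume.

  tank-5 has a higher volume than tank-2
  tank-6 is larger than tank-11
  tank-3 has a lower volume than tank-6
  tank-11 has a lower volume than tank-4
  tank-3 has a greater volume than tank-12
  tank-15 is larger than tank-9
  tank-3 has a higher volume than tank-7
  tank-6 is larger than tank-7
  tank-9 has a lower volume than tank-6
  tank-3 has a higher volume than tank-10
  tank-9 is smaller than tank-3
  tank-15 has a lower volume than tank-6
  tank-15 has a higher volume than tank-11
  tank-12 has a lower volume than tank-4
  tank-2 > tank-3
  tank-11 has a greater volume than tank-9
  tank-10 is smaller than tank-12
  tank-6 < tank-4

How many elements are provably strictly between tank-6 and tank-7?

Chaining upward from tank-7 reaches: tank-3, tank-2, tank-5, tank-4.
Chaining downward from tank-6 reaches: tank-10, tank-12, tank-9, tank-3, tank-11, tank-15.
Strictly between tank-7 and tank-6 are those in both lists: tank-3 — 1 element.

1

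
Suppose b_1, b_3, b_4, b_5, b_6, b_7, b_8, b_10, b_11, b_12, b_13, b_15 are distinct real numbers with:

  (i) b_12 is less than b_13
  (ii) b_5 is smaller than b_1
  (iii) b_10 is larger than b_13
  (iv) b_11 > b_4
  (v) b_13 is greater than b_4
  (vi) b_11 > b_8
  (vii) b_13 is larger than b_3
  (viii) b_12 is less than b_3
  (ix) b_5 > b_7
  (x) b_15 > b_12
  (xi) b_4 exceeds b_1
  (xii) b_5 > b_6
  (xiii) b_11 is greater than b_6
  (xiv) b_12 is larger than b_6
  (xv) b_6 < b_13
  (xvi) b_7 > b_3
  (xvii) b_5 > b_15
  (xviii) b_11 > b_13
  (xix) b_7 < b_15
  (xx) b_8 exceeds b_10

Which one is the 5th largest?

b_4

Chaining the given pairs: b_6 < b_12 < b_3 < b_7 < b_15 < b_5 < b_1 < b_4 < b_13 < b_10 < b_8 < b_11.
Counting 5 from the largest end gives b_4.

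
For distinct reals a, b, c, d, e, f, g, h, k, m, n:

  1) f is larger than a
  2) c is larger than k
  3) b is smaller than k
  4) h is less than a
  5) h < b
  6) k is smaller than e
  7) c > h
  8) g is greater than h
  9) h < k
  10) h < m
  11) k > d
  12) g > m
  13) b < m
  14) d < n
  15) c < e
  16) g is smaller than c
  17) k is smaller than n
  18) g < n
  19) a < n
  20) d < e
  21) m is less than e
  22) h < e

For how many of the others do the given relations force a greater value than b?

From b the given relations immediately reach k, m.
From those, g, n, c, e — 6 in total.
No other element is forced above b by the given relations, so the count is 6.

6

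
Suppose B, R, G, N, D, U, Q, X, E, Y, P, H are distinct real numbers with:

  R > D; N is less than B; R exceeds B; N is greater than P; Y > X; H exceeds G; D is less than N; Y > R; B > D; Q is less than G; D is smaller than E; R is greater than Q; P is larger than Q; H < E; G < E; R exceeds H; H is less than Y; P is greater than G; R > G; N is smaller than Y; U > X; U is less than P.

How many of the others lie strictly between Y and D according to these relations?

3

Chaining upward from D reaches: N, B, E, R.
Chaining downward from Y reaches: X, U, Q, G, P, N, B, H, R.
Strictly between D and Y are those in both lists: N, B, R — 3 elements.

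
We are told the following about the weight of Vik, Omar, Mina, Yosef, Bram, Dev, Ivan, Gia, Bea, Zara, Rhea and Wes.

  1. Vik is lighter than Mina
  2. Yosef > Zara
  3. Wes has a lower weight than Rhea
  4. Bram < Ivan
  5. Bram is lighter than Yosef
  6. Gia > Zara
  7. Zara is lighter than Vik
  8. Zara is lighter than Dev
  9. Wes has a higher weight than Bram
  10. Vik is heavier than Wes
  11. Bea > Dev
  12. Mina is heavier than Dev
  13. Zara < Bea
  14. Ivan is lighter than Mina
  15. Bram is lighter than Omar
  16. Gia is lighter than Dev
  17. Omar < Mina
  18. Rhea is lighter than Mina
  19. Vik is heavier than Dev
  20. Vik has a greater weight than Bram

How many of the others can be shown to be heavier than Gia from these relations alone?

4

The elements the relations force above Gia are Dev, Vik, Bea, Mina — no chain reaches any other.
That is 4.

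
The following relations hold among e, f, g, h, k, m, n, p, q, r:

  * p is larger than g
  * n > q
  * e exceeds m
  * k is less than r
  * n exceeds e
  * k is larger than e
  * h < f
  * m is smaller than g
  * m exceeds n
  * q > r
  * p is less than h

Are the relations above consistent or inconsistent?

We have m < e stated directly, yet also e < k < r < q < n < m by chaining the others — so e < m. Contradiction.

inconsistent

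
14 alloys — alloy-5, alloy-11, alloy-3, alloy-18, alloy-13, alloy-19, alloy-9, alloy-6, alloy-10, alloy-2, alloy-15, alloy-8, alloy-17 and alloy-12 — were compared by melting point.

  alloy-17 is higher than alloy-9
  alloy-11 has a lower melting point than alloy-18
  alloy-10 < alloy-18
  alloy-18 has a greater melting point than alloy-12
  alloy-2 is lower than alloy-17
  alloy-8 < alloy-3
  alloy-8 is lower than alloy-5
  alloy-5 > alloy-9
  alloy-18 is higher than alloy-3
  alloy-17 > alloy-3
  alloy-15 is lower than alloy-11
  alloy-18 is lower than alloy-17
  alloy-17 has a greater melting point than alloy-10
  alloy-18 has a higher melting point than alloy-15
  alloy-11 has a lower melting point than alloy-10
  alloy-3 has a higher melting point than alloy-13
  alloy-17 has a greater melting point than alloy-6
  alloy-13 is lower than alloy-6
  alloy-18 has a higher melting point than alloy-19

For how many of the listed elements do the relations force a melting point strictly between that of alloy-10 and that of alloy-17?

1

The relations place alloy-10 below alloy-17. An element lies strictly between them when it is forced above alloy-10 and also forced below alloy-17.
Above alloy-10: {alloy-18}. Below alloy-17: {alloy-13, alloy-9, alloy-15, alloy-6, alloy-11, alloy-8, alloy-19, alloy-3, alloy-2, alloy-12, alloy-18}.
Intersection: {alloy-18} — 1.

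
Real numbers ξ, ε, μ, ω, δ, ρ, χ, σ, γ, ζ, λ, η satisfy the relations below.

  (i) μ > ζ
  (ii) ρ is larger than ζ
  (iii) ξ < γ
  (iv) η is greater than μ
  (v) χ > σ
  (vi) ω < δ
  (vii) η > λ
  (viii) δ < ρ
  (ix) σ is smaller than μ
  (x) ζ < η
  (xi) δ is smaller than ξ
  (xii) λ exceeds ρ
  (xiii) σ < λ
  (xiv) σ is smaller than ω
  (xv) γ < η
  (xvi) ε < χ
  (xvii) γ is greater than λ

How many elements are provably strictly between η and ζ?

The relations place ζ below η. An element lies strictly between them when it is forced above ζ and also forced below η.
Above ζ: {ρ, λ, γ, μ}. Below η: {σ, ω, δ, ρ, ξ, λ, γ, μ}.
Intersection: {ρ, λ, γ, μ} — 4.

4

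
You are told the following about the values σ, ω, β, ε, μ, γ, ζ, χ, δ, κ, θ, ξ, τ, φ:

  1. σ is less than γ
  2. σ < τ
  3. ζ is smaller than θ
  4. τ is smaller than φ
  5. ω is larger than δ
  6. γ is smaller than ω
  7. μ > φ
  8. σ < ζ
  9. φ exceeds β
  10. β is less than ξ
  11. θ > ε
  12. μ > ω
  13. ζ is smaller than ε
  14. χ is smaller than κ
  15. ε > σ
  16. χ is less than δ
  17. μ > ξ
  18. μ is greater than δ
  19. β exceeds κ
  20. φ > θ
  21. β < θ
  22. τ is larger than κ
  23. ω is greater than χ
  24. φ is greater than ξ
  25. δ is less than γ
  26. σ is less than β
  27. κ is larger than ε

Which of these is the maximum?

μ

Chaining downward from μ: directly below it, δ, ξ, φ, ω; then χ, β, θ, τ, γ; then σ, ζ, ε, κ.
That covers every other element, and nothing is given above μ, so μ is the maximum.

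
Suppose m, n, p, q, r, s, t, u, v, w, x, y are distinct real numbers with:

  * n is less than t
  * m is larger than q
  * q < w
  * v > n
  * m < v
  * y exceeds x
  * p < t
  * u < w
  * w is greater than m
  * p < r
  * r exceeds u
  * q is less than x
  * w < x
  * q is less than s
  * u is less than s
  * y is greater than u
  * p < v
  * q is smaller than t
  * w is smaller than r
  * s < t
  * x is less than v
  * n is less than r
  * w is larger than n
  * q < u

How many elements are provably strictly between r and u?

Chaining upward from u reaches: w, s, x, t, v, y.
Chaining downward from r reaches: q, m, n, w, p.
Strictly between u and r are those in both lists: w — 1 element.

1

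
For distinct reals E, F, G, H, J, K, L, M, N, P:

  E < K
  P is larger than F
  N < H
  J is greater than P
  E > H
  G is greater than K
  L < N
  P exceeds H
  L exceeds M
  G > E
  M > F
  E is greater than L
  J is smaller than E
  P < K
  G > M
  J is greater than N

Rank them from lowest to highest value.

F < M < L < N < H < P < J < E < K < G

The consecutive links are each given: F < M; M < L; L < N; N < H; H < P; P < J; J < E; E < K; K < G.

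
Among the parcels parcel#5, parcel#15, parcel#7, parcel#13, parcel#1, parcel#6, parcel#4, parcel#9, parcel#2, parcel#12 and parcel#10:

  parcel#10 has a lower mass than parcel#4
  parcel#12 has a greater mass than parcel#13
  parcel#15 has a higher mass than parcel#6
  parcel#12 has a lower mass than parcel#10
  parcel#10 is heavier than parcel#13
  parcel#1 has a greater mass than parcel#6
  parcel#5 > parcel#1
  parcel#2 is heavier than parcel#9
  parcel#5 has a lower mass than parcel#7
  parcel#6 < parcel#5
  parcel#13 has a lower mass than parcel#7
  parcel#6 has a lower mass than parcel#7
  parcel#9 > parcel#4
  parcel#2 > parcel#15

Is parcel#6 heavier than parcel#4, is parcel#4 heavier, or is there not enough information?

Following every chain through parcel#6: above parcel#6 we get parcel#1, parcel#15, parcel#5, parcel#7, parcel#2.
parcel#4 is not reached, and no chain runs the other way from parcel#4 to parcel#6.
So the given relations leave the order of parcel#6 and parcel#4 undetermined.

undetermined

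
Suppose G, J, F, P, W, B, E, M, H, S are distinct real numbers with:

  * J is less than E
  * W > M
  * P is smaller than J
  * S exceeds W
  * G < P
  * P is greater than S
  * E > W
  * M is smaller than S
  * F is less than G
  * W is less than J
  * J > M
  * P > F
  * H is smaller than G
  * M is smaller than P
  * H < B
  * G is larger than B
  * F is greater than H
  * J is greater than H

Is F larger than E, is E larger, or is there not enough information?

Link the given pairs in sequence: F < G; G < P; P < J; J < E.
Chaining these gives F < G < P < J < E.
So E is larger.

E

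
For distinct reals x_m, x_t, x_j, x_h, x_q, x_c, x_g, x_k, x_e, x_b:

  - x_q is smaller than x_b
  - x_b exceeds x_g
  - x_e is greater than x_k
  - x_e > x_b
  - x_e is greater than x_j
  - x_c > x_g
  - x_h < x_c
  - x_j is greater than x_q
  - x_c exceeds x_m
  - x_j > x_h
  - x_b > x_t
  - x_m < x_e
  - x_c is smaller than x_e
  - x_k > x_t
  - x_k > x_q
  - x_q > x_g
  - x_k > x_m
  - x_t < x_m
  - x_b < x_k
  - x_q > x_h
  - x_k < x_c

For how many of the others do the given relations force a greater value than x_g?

6

Directly above x_g: x_q, x_b, x_c.
One step further: x_j, x_k, x_e (6 so far).
Nothing else is reachable above x_g; 6 in all.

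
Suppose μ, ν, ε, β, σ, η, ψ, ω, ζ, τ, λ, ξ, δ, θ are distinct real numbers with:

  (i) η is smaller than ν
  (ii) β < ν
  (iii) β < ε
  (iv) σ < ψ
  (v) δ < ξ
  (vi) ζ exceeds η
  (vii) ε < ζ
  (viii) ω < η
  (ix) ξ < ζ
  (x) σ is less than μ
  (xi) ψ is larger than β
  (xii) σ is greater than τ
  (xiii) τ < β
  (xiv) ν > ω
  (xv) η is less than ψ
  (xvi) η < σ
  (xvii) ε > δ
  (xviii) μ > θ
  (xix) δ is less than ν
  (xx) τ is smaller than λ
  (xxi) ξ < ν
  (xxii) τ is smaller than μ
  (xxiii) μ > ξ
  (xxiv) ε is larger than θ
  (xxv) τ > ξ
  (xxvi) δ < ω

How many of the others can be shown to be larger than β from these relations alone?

4

From β the given relations immediately reach ν, ψ, ε.
From those, ζ — 4 in total.
Nothing else is reachable above β; 4 in all.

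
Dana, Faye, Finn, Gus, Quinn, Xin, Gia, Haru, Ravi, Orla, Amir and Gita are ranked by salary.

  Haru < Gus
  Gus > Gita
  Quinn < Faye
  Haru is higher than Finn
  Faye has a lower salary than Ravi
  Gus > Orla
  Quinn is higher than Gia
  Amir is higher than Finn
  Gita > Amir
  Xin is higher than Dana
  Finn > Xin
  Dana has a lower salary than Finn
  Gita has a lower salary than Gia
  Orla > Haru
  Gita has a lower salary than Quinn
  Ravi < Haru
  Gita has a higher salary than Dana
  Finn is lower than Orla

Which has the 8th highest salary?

Gita

The consecutive relations fix a unique order: Dana < Xin < Finn < Amir < Gita < Gia < Quinn < Faye < Ravi < Haru < Orla < Gus.
Counting 8 from the largest end gives Gita.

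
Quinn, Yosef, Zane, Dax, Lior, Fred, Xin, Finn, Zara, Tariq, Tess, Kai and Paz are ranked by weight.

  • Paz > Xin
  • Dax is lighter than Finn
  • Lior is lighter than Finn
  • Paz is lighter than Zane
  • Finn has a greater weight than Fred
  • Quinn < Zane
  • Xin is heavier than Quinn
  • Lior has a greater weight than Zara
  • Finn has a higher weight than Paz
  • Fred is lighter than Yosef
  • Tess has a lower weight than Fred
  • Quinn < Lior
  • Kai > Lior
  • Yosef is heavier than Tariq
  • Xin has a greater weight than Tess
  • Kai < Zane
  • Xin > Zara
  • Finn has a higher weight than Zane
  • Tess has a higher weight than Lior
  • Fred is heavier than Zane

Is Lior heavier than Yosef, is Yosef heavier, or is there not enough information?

Following the relations from Lior: Lior < Tess < Xin < Paz < Zane < Fred < Yosef.
So Yosef is heavier.

Yosef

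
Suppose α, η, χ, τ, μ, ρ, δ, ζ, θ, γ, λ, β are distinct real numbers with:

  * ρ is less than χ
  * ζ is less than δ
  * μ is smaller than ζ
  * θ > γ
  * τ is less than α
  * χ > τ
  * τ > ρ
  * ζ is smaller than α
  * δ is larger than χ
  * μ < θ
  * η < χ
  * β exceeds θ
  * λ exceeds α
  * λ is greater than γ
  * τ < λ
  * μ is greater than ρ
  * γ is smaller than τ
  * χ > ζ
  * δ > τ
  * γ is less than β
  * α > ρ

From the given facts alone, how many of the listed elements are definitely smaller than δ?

7

The elements the relations force below δ are η, ρ, μ, γ, ζ, τ, χ — no chain reaches any other.
That is 7.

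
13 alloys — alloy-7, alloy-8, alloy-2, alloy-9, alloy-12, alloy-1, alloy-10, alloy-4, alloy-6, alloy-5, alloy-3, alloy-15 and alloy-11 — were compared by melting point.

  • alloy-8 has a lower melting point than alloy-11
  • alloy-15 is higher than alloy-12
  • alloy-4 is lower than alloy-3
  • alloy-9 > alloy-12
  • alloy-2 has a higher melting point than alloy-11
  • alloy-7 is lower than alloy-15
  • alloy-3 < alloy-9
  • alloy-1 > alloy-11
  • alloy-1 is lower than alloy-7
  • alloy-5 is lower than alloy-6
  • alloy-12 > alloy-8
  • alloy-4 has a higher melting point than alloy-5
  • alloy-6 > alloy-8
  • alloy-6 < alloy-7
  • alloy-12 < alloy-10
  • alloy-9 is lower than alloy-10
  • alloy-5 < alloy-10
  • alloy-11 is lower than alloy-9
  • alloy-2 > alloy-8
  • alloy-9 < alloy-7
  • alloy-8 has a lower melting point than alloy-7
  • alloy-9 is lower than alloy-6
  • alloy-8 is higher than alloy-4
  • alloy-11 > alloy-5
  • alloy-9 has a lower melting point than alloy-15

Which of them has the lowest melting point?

Chaining upward from alloy-5: directly above it, alloy-4, alloy-11, alloy-10, alloy-6; then alloy-8, alloy-3, alloy-2, alloy-9, alloy-1, alloy-7; then alloy-12, alloy-15.
That covers every other element, and nothing is given below alloy-5, so alloy-5 is the lowest melting point.

alloy-5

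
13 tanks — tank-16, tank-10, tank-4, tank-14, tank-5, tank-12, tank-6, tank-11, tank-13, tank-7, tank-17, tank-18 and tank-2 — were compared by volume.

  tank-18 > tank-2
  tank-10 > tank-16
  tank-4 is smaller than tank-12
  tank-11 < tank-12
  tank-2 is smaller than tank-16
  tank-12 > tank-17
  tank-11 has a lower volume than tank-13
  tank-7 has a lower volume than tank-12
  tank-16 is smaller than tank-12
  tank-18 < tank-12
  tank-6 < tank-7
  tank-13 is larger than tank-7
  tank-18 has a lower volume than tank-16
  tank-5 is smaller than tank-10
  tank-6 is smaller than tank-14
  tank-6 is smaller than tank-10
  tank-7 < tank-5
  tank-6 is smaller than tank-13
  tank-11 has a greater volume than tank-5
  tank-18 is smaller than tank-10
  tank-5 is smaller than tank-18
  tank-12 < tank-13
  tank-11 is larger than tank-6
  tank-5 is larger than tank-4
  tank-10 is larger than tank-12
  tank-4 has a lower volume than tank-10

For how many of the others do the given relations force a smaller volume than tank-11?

Directly below tank-11: tank-6, tank-5.
One step further: tank-7, tank-4 (4 so far).
Nothing else is reachable below tank-11; 4 in all.

4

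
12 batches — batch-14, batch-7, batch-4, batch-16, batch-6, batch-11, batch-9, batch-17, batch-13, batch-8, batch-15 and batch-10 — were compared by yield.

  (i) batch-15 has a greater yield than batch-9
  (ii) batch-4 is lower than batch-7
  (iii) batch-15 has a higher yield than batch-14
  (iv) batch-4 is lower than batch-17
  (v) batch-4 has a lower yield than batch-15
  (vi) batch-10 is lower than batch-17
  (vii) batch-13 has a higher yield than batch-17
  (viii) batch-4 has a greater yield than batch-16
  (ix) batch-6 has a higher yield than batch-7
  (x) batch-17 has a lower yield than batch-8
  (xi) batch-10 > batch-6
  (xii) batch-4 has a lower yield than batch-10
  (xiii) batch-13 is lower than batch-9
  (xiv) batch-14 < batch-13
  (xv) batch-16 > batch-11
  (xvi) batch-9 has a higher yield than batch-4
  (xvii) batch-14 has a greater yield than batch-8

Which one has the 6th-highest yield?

batch-17

Piecing the relations together gives one ordering: batch-11 < batch-16 < batch-4 < batch-7 < batch-6 < batch-10 < batch-17 < batch-8 < batch-14 < batch-13 < batch-9 < batch-15.
Counting 6 from the largest end gives batch-17.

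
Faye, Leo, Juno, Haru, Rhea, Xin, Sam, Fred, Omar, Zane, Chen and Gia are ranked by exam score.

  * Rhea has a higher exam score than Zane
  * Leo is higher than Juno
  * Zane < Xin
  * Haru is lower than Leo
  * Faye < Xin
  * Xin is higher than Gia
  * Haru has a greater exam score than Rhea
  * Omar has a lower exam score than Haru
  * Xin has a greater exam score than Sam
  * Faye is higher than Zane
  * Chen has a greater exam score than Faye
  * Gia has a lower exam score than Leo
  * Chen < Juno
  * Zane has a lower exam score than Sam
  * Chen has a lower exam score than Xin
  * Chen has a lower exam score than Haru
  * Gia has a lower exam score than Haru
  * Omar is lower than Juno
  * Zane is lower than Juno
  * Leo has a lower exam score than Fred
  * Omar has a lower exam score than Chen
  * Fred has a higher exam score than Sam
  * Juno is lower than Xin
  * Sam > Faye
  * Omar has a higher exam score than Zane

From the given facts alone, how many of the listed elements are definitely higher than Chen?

5

The elements the relations force above Chen are Haru, Juno, Leo, Xin, Fred — no chain reaches any other.
That is 5.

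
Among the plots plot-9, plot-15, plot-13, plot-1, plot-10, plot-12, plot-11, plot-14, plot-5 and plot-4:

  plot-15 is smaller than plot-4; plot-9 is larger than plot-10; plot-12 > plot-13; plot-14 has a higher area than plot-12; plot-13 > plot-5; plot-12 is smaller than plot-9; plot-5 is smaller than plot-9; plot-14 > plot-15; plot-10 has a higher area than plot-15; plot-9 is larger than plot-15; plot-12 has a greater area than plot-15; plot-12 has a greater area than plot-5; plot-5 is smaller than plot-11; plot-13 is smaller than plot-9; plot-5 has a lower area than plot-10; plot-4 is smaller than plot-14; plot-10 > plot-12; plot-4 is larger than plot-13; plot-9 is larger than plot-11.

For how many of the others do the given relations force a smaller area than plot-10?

The elements the relations force below plot-10 are plot-5, plot-15, plot-13, plot-12 — no chain reaches any other.
That is 4.

4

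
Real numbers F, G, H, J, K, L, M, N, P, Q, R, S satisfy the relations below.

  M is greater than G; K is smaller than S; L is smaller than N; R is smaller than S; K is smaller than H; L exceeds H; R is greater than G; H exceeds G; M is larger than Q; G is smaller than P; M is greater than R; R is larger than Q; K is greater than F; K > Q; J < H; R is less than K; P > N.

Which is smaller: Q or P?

Q

Q < R < K < H < L < N < P, by transitivity through R, K, H, L, N.
So Q < P; Q is the smaller of the two.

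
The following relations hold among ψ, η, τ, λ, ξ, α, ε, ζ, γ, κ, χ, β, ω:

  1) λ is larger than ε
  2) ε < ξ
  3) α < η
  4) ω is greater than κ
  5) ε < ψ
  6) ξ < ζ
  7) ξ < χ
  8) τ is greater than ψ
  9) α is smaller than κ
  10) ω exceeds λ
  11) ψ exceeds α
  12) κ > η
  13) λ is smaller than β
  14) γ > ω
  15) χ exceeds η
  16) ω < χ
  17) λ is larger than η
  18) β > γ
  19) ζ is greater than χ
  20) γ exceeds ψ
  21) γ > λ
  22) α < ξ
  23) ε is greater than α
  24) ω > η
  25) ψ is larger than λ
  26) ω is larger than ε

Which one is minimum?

α

η is not least since α < η; ε is not least since α < ε; ξ is not least since α < ξ; λ is not least since ε < λ; κ is not least since α < κ; ψ is not least since λ < ψ; ω is not least since κ < ω; γ is not least since ψ < γ; χ is not least since η < χ; β is not least since λ < β; τ is not least since ψ < τ; ζ is not least since ξ < ζ.
Only α has nothing below it, so α is the minimum.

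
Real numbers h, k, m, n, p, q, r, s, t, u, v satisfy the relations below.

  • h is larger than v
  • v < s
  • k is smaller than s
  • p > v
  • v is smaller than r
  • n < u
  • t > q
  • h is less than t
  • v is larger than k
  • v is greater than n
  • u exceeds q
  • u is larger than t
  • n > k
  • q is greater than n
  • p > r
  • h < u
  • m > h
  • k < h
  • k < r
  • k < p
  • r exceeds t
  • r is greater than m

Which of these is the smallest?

k

n is not least since k < n; q is not least since n < q; v is not least since n < v; h is not least since v < h; t is not least since q < t; u is not least since h < u; m is not least since h < m; r is not least since k < r; s is not least since v < s; p is not least since v < p.
Only k has nothing below it, so k is the smallest.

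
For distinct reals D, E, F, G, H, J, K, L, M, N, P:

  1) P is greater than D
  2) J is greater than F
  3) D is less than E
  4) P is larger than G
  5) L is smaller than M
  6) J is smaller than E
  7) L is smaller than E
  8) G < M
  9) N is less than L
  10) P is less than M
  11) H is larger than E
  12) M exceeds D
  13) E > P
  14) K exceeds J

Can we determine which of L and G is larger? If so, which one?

undetermined

Following every chain through G: above G we get P, E, M, H.
L is not reached, and no chain runs the other way from L to G.
So the given relations leave the order of G and L undetermined.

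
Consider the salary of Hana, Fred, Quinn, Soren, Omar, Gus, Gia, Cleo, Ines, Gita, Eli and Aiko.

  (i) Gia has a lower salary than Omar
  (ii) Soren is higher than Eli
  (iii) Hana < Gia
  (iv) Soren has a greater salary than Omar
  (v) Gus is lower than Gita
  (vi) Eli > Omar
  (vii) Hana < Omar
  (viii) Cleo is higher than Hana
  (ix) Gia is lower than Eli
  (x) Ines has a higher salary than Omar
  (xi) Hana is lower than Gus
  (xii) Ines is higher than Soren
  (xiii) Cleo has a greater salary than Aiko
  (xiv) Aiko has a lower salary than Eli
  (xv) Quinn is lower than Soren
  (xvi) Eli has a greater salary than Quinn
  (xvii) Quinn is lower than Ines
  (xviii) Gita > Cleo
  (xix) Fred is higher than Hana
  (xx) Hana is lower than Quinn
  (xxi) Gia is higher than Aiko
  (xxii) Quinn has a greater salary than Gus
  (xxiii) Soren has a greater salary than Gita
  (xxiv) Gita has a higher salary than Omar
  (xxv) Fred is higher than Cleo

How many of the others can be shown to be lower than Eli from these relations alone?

Directly below Eli: Aiko, Gia, Omar, Quinn.
One step further: Hana, Gus (6 so far).
No other element is forced below Eli by the given relations, so the count is 6.

6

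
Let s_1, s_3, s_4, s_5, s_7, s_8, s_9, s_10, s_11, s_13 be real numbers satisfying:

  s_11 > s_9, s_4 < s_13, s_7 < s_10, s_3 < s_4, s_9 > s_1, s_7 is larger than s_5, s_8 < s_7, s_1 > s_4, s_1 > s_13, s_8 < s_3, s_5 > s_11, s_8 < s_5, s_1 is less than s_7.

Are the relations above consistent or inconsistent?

Every relation is compatible with s_8 < s_3 < s_4 < s_13 < s_1 < s_9 < s_11 < s_5 < s_7 < s_10; the set is consistent.

consistent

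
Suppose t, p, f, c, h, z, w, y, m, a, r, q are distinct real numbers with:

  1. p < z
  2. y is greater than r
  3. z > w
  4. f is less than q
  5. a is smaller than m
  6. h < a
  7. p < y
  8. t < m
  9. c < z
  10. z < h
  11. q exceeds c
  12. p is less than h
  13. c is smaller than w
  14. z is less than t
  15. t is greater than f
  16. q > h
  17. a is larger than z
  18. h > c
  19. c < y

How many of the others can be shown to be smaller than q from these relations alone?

6

Directly below q: c, h, f.
One step further: p, z (5 so far).
One step further: w (6 so far).
No other element is forced below q by the given relations, so the count is 6.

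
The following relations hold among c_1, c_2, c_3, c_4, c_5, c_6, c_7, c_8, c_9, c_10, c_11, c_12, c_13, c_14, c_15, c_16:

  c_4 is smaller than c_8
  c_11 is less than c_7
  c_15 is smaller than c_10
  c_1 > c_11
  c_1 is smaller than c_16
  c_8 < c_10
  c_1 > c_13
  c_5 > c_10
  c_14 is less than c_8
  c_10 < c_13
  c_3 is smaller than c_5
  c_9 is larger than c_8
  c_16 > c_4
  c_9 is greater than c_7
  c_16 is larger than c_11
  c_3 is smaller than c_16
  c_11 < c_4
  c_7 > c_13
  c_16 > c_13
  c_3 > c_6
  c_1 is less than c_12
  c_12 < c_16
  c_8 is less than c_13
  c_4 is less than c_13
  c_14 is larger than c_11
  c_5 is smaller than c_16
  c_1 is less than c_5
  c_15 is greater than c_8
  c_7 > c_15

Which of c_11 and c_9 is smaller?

c_11

c_11 < c_4 and c_4 < c_8 give c_11 < c_8.
Then c_8 < c_15 extends the chain to c_15.
Then c_15 < c_10 extends the chain to c_10.
Then c_10 < c_13 extends the chain to c_13.
With c_13 < c_7: c_11 < c_4 < c_8 < c_15 < c_10 < c_13 < c_7.
With c_7 < c_9: c_11 < c_4 < c_8 < c_15 < c_10 < c_13 < c_7 < c_9.
So c_11 < c_9; c_11 is the smaller of the two.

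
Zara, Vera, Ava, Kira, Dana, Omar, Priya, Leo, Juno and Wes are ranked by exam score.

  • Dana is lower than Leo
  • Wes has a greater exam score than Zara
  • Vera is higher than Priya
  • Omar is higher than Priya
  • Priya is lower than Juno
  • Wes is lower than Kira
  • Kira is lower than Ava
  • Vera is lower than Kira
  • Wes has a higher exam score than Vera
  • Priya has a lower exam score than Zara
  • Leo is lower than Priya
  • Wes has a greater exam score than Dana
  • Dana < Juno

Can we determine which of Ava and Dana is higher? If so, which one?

Link the given pairs in sequence: Dana < Leo; Leo < Priya; Priya < Vera; Vera < Kira; Kira < Ava.
Chaining these gives Dana < Leo < Priya < Vera < Kira < Ava.
So Ava is higher.

Ava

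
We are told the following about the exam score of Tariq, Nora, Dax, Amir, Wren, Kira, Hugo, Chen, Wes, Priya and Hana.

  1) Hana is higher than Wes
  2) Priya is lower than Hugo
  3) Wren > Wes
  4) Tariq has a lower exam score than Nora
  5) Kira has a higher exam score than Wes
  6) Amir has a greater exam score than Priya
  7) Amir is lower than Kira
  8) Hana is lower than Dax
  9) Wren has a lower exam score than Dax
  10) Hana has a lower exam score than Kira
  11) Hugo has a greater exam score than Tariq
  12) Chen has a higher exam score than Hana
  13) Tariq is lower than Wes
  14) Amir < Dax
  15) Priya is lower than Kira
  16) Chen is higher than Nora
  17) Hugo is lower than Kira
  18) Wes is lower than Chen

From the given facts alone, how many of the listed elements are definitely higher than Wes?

5

From Wes the given relations immediately reach Wren, Hana, Chen, Kira.
From those, Dax — 5 in total.
No other element is forced above Wes by the given relations, so the count is 5.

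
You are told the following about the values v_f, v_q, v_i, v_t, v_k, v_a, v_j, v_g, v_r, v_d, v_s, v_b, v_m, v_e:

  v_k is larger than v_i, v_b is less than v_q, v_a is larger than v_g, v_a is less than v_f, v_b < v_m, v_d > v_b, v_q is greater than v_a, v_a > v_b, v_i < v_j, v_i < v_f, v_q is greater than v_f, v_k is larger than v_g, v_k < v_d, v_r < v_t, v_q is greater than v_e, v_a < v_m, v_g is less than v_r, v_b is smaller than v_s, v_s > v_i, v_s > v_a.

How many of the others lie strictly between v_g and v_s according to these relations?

1

The relations place v_g below v_s. An element lies strictly between them when it is forced above v_g and also forced below v_s.
Above v_g: {v_a, v_r, v_f, v_m, v_k, v_t, v_q, v_d}. Below v_s: {v_b, v_a, v_i}.
Intersection: {v_a} — 1.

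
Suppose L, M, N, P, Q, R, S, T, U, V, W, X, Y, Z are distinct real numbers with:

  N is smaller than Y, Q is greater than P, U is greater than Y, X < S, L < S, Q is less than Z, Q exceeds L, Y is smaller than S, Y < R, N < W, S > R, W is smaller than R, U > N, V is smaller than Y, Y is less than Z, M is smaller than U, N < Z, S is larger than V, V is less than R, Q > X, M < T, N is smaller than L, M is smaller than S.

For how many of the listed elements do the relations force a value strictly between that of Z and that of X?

1

The relations place X below Z. An element lies strictly between them when it is forced above X and also forced below Z.
Above X: {Q, S}. Below Z: {P, N, V, Y, L, Q}.
Intersection: {Q} — 1.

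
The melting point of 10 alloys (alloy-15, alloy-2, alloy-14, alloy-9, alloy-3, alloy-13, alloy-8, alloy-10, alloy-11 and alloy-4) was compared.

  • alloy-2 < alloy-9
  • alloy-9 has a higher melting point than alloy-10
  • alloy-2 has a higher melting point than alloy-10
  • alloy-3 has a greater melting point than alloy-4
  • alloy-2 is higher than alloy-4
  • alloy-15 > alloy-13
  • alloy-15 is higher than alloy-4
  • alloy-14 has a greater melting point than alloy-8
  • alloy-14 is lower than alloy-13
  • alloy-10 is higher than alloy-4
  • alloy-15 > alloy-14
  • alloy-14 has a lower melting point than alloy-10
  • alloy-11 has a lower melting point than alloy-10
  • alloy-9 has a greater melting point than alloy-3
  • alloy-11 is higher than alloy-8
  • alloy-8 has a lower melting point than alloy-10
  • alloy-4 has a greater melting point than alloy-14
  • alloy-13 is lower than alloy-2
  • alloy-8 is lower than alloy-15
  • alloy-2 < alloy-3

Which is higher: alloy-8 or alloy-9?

Following the relations from alloy-8: alloy-8 < alloy-11 < alloy-10 < alloy-2 < alloy-3 < alloy-9.
So alloy-8 < alloy-9; alloy-9 is the higher of the two.

alloy-9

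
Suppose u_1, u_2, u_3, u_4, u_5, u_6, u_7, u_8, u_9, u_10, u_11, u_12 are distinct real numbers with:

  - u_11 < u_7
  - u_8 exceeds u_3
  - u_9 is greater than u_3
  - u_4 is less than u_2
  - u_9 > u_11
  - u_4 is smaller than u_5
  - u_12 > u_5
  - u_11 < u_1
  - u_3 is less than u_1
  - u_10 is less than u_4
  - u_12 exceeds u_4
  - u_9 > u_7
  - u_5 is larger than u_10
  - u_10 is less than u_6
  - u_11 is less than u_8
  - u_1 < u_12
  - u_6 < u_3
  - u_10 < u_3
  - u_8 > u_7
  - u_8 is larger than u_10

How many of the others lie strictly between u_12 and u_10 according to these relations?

5

The relations place u_10 below u_12. An element lies strictly between them when it is forced above u_10 and also forced below u_12.
Above u_10: {u_6, u_3, u_4, u_5, u_1, u_2, u_8, u_9}. Below u_12: {u_11, u_6, u_3, u_4, u_5, u_1}.
Intersection: {u_6, u_3, u_4, u_5, u_1} — 5.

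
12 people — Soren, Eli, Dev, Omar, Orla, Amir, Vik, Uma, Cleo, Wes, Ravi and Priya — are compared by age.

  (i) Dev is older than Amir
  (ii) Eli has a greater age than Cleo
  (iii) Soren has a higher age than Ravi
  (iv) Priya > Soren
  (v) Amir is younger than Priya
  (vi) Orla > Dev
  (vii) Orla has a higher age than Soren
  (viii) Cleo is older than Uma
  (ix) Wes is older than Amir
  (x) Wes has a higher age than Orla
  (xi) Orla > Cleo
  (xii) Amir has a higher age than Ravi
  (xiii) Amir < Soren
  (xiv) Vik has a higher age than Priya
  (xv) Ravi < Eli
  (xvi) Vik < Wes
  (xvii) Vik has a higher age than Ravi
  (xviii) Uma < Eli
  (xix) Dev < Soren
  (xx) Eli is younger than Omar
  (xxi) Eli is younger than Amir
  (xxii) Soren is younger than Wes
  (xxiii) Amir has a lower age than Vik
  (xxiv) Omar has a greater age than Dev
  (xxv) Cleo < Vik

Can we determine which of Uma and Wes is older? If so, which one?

Link the given pairs in sequence: Uma < Cleo; Cleo < Eli; Eli < Amir; Amir < Dev; Dev < Soren; Soren < Orla; Orla < Wes.
Chaining these gives Uma < Cleo < Eli < Amir < Dev < Soren < Orla < Wes.
So Wes is older.

Wes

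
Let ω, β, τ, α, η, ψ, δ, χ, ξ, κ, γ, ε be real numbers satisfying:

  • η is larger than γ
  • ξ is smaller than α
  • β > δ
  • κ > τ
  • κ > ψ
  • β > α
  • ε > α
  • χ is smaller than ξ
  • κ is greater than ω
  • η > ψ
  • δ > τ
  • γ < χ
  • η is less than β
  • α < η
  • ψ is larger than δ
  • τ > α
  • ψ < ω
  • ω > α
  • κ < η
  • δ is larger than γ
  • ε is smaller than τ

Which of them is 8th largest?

ε

The consecutive relations fix a unique order: γ < χ < ξ < α < ε < τ < δ < ψ < ω < κ < η < β.
The 8th largest is ε.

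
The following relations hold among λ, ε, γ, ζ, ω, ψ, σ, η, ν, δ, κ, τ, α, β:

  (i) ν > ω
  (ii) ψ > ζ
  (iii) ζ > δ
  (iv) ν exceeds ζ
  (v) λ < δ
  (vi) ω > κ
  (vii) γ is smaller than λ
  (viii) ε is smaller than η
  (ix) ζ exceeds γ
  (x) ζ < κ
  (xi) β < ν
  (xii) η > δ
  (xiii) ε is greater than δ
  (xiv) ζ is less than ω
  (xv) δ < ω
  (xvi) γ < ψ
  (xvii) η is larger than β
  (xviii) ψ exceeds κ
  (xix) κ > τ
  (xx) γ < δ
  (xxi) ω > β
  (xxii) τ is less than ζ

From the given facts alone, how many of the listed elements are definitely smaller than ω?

7

From ω the given relations immediately reach β, δ, ζ, κ.
From those, τ, γ, λ — 7 in total.
Nothing else is reachable below ω; 7 in all.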